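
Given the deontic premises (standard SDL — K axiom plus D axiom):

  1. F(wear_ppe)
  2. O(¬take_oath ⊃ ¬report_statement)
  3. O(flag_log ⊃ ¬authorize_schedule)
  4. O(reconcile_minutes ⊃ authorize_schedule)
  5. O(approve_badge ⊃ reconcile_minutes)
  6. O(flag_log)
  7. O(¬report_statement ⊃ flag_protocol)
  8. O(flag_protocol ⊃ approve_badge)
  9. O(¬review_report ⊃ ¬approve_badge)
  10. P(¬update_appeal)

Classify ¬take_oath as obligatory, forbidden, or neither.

Forbidden

Premise 6 states O(flag_log) outright.
Premise 3 is O(flag_log ⊃ ¬authorize_schedule); since O(flag_log), deontic closure gives O(¬authorize_schedule).
Premise 4, O(reconcile_minutes ⊃ authorize_schedule), contraposes to O(¬authorize_schedule ⊃ ¬reconcile_minutes); with O(¬authorize_schedule) we get O(¬reconcile_minutes).
Premise 5 is O(approve_badge ⊃ reconcile_minutes); contrapositively O(¬reconcile_minutes ⊃ ¬approve_badge). Since O(¬reconcile_minutes) holds, K gives O(¬approve_badge).
The contrapositive of premise 8 (O(flag_protocol ⊃ approve_badge)) is O(¬approve_badge ⊃ ¬flag_protocol), and O(¬approve_badge) is already established, so O(¬flag_protocol).
The contrapositive of premise 7 (O(¬report_statement ⊃ flag_protocol)) is O(¬flag_protocol ⊃ report_statement), and O(¬flag_protocol) is already established, so O(report_statement).
Premise 2 is O(¬take_oath ⊃ ¬report_statement); contrapositively O(report_statement ⊃ take_oath). Since O(report_statement) holds, K gives O(take_oath).
Premises 1, 9, 10 do not contribute to this derivation.
Thus O(take_oath), which is F(¬take_oath): ¬take_oath is forbidden.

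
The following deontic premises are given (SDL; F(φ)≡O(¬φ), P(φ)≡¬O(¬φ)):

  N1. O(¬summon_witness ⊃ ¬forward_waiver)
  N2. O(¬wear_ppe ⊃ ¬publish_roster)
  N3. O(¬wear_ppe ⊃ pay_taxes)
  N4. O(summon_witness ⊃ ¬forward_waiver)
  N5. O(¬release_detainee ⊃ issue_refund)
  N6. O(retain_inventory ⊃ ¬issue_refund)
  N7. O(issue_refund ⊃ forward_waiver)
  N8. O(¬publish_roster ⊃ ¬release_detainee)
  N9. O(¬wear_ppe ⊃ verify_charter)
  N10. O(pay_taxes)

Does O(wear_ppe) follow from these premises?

By case analysis on ¬summon_witness: premise 1 gives O(¬summon_witness ⊃ ¬forward_waiver) and premise 4 gives O(summon_witness ⊃ ¬forward_waiver), so O(¬forward_waiver) either way.
Premise 7, O(issue_refund ⊃ forward_waiver), contraposes to O(¬forward_waiver ⊃ ¬issue_refund); with O(¬forward_waiver) we get O(¬issue_refund).
Premise 5, O(¬release_detainee ⊃ issue_refund), contraposes to O(¬issue_refund ⊃ release_detainee); with O(¬issue_refund) we get O(release_detainee).
Premise 8 is O(¬publish_roster ⊃ ¬release_detainee); contrapositively O(release_detainee ⊃ publish_roster). Since O(release_detainee) holds, K gives O(publish_roster).
Premise 2 is O(¬wear_ppe ⊃ ¬publish_roster); contrapositively O(publish_roster ⊃ wear_ppe). Since O(publish_roster) holds, K gives O(wear_ppe).
Premises 3, 6, 9, 10 do not contribute to this derivation.
So O(wear_ppe) follows.

Yes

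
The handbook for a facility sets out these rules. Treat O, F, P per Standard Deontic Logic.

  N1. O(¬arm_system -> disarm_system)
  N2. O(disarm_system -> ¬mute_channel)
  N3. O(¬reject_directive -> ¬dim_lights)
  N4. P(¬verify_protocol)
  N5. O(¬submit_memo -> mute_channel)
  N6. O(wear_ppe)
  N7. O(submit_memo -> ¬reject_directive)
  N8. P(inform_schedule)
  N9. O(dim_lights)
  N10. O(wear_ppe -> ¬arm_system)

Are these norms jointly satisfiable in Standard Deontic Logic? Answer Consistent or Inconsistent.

Premise 9 states O(dim_lights) outright.
Premise 3, O(¬reject_directive -> ¬dim_lights), contraposes to O(dim_lights -> reject_directive); with O(dim_lights) we get O(reject_directive).
Premise 7 is O(submit_memo -> ¬reject_directive); contrapositively O(reject_directive -> ¬submit_memo). Since O(reject_directive) holds, K gives O(¬submit_memo).
From O(¬submit_memo) and premise 5, O(¬submit_memo -> mute_channel), we obtain O(mute_channel).
Premise 2 is O(disarm_system -> ¬mute_channel); contrapositively O(mute_channel -> ¬disarm_system). Since O(mute_channel) holds, K gives O(¬disarm_system).
Premise 1, O(¬arm_system -> disarm_system), contraposes to O(¬disarm_system -> arm_system); with O(¬disarm_system) we get O(arm_system).
Premise 10, O(wear_ppe -> ¬arm_system), contraposes to O(arm_system -> ¬wear_ppe); with O(arm_system) we get O(¬wear_ppe).
However, premise 6 gives O(wear_ppe).
We now have both O(¬wear_ppe) and O(wear_ppe) — wear_ppe is simultaneously obligatory and forbidden, violating the D-axiom.

Inconsistent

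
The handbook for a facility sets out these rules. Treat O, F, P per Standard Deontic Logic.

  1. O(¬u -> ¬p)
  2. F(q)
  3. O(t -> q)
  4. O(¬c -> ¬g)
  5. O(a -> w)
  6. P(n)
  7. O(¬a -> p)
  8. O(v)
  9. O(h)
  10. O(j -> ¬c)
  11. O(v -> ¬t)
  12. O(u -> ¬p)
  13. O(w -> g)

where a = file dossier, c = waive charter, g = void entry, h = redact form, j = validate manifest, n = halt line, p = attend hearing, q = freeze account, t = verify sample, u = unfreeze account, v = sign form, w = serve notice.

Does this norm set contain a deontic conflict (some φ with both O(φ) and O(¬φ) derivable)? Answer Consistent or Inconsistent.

Consistent

Premise 3 is O(t -> q), but O(t) is not derivable from the premises, so it does not yield O(q).
So O(q) is not derivable, and the apparent clash with O(¬q) does not arise.
A world satisfying every obligation exists (e.g. a=true, c=true, g=true, h=true, j=false, n=false, p=false, q=false, t=false, u=false, v=true, w=true); no atom is both obligatory and forbidden, so the set is consistent.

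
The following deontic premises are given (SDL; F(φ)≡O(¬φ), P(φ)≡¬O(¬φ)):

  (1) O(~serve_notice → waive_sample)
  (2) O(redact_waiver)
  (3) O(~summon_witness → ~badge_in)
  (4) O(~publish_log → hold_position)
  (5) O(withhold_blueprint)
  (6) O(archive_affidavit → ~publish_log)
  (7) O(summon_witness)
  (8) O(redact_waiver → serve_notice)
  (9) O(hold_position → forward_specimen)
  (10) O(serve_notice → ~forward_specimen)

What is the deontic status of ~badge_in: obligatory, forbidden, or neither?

Premise 3 is O(~summon_witness → ~badge_in), but O(~summon_witness) is not derivable from the premises, so it does not yield O(~badge_in).
No premise or chain of K-axiom applications forces O(~badge_in), and none forces O(badge_in). So ~badge_in is neither obligatory nor forbidden under these norms.

Neither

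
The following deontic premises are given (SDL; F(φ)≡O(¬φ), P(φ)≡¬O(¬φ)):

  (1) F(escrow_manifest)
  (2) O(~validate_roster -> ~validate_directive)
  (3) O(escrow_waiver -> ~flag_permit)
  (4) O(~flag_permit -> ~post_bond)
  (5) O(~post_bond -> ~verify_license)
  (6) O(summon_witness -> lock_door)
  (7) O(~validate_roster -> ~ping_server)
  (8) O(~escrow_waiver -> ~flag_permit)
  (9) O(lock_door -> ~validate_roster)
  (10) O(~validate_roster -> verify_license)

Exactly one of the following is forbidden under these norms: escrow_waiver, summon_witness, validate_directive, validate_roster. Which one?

Premises 8 and 3 cover both cases: O(~escrow_waiver -> ~flag_permit) and O(escrow_waiver -> ~flag_permit). Since ~escrow_waiver ∨ escrow_waiver is a tautology, O(~flag_permit) follows.
Applying K to premise 4 (O(~flag_permit -> ~post_bond)) and O(~flag_permit) yields O(~post_bond).
Premise 5 is O(~post_bond -> ~verify_license); since O(~post_bond), deontic closure gives O(~verify_license).
Premise 10, O(~validate_roster -> verify_license), contraposes to O(~verify_license -> validate_roster); with O(~verify_license) we get O(validate_roster).
Premise 9 is O(lock_door -> ~validate_roster); contrapositively O(validate_roster -> ~lock_door). Since O(validate_roster) holds, K gives O(~lock_door).
Premise 6 is O(summon_witness -> lock_door); contrapositively O(~lock_door -> ~summon_witness). Since O(~lock_door) holds, K gives O(~summon_witness).
So O(~summon_witness) holds, i.e. summon_witness is forbidden. None of the other listed options is forbidden under the premises.

summon_witness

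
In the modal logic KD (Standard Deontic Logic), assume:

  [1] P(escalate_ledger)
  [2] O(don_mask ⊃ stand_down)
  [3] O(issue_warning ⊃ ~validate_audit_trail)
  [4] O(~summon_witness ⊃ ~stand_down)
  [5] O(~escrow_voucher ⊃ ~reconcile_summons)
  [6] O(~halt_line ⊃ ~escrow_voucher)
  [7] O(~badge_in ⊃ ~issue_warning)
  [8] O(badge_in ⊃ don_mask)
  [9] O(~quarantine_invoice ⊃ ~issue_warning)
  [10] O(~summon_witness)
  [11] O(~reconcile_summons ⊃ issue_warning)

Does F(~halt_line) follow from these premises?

Premise 10 gives O(~summon_witness).
Premise 4 is O(~summon_witness ⊃ ~stand_down); since O(~summon_witness), deontic closure gives O(~stand_down).
Premise 2, O(don_mask ⊃ stand_down), contraposes to O(~stand_down ⊃ ~don_mask); with O(~stand_down) we get O(~don_mask).
Premise 8 is O(badge_in ⊃ don_mask); contrapositively O(~don_mask ⊃ ~badge_in). Since O(~don_mask) holds, K gives O(~badge_in).
Applying K to premise 7 (O(~badge_in ⊃ ~issue_warning)) and O(~badge_in) yields O(~issue_warning).
The contrapositive of premise 11 (O(~reconcile_summons ⊃ issue_warning)) is O(~issue_warning ⊃ reconcile_summons), and O(~issue_warning) is already established, so O(reconcile_summons).
Premise 5 is O(~escrow_voucher ⊃ ~reconcile_summons); contrapositively O(reconcile_summons ⊃ escrow_voucher). Since O(reconcile_summons) holds, K gives O(escrow_voucher).
The contrapositive of premise 6 (O(~halt_line ⊃ ~escrow_voucher)) is O(escrow_voucher ⊃ halt_line), and O(escrow_voucher) is already established, so O(halt_line).
Premises 1, 3, 9 do not contribute to this derivation.
So O(halt_line) holds, i.e. F(~halt_line). The claim follows.

Yes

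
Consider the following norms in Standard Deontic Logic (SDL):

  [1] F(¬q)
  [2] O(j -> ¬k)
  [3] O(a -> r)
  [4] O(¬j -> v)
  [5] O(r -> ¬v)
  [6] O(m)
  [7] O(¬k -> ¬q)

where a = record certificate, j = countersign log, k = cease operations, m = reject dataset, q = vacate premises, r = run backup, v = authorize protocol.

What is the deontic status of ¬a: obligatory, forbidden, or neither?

Premise 1 is F(¬q), i.e. O(q).
Premise 7, O(¬k -> ¬q), contraposes to O(q -> k); with O(q) we get O(k).
Premise 2, O(j -> ¬k), contraposes to O(k -> ¬j); with O(k) we get O(¬j).
Applying K to premise 4 (O(¬j -> v)) and O(¬j) yields O(v).
Premise 5, O(r -> ¬v), contraposes to O(v -> ¬r); with O(v) we get O(¬r).
Premise 3 is O(a -> r); contrapositively O(¬r -> ¬a). Since O(¬r) holds, K gives O(¬a).
Premise 6 does not contribute to this derivation.
Hence ¬a is obligatory.

Obligatory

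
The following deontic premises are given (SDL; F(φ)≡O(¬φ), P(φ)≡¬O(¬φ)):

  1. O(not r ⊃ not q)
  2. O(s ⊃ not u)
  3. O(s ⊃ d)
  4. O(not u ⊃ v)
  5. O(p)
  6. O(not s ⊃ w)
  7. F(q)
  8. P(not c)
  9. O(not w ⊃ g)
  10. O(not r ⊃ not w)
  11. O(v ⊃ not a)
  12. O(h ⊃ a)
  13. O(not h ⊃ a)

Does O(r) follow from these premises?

Premises 13 and 12 are O(not h ⊃ a) and O(h ⊃ a); every ideal world satisfies not h or h, so in either case a holds — hence O(a).
Premise 11, O(v ⊃ not a), contraposes to O(a ⊃ not v); with O(a) we get O(not v).
The contrapositive of premise 4 (O(not u ⊃ v)) is O(not v ⊃ u), and O(not v) is already established, so O(u).
Premise 2, O(s ⊃ not u), contraposes to O(u ⊃ not s); with O(u) we get O(not s).
Premise 6 is O(not s ⊃ w); since O(not s), deontic closure gives O(w).
The contrapositive of premise 10 (O(not r ⊃ not w)) is O(w ⊃ r), and O(w) is already established, so O(r).
Premises 1, 3, 5, 7, 8, 9 do not contribute to this derivation.
So O(r) follows.

Yes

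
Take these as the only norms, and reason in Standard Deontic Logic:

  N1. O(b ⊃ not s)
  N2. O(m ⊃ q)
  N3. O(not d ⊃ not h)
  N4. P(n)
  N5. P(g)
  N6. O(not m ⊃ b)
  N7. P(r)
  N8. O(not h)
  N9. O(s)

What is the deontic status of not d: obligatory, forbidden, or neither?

Premise 3 is O(not d ⊃ not h); even if O(not h) held, inferring O(not d) would be affirming the consequent — invalid.
No premise or chain of K-axiom applications forces O(not d), and none forces O(d). So not d is neither obligatory nor forbidden under these norms.

Neither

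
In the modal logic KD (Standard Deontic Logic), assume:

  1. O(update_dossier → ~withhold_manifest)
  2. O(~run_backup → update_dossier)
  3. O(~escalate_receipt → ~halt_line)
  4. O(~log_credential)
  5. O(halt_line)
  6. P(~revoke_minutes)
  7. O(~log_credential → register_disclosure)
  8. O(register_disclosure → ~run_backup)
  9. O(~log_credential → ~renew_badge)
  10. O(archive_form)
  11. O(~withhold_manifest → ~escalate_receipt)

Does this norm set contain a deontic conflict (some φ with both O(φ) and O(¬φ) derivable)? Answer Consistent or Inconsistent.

Premise 5 states O(halt_line) outright.
Premise 3, O(~escalate_receipt → ~halt_line), contraposes to O(halt_line → escalate_receipt); with O(halt_line) we get O(escalate_receipt).
The contrapositive of premise 11 (O(~withhold_manifest → ~escalate_receipt)) is O(escalate_receipt → withhold_manifest), and O(escalate_receipt) is already established, so O(withhold_manifest).
Premise 1 is O(update_dossier → ~withhold_manifest); contrapositively O(withhold_manifest → ~update_dossier). Since O(withhold_manifest) holds, K gives O(~update_dossier).
Premise 2 is O(~run_backup → update_dossier); contrapositively O(~update_dossier → run_backup). Since O(~update_dossier) holds, K gives O(run_backup).
The contrapositive of premise 8 (O(register_disclosure → ~run_backup)) is O(run_backup → ~register_disclosure), and O(run_backup) is already established, so O(~register_disclosure).
The contrapositive of premise 7 (O(~log_credential → register_disclosure)) is O(~register_disclosure → log_credential), and O(~register_disclosure) is already established, so O(log_credential).
Yet premise 4 states O(~log_credential).
We now have both O(log_credential) and O(~log_credential) — log_credential is simultaneously obligatory and forbidden, violating the D-axiom.

Inconsistent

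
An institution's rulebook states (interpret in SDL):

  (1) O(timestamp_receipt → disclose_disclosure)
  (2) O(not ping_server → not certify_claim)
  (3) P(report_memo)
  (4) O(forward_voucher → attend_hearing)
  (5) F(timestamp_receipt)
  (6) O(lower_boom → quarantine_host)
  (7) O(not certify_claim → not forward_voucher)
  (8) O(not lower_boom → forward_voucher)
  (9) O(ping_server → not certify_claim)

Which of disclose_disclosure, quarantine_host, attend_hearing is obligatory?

Premises 9 and 2 cover both cases: O(ping_server → not certify_claim) and O(not ping_server → not certify_claim). Since ping_server ∨ not ping_server is a tautology, O(not certify_claim) follows.
From O(not certify_claim) and premise 7, O(not certify_claim → not forward_voucher), we obtain O(not forward_voucher).
The contrapositive of premise 8 (O(not lower_boom → forward_voucher)) is O(not forward_voucher → lower_boom), and O(not forward_voucher) is already established, so O(lower_boom).
Premise 6 is O(lower_boom → quarantine_host); since O(lower_boom), deontic closure gives O(quarantine_host).
So O(quarantine_host) holds — quarantine_host is obligatory. None of the other listed options is made obligatory by any chain of premises.

quarantine_host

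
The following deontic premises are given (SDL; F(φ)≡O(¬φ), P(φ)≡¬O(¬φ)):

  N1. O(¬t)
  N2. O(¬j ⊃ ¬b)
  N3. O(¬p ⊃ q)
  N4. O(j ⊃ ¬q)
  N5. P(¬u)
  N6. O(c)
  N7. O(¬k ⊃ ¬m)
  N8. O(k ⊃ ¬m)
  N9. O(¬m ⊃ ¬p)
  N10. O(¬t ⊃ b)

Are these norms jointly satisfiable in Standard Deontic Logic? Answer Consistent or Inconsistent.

Inconsistent

Premises 8 and 7 cover both cases: O(k ⊃ ¬m) and O(¬k ⊃ ¬m). Since k ∨ ¬k is a tautology, O(¬m) follows.
Applying K to premise 9 (O(¬m ⊃ ¬p)) and O(¬m) yields O(¬p).
From O(¬p) and premise 3, O(¬p ⊃ q), we obtain O(q).
The contrapositive of premise 4 (O(j ⊃ ¬q)) is O(q ⊃ ¬j), and O(q) is already established, so O(¬j).
Premise 2 is O(¬j ⊃ ¬b); since O(¬j), deontic closure gives O(¬b).
Premise 10 is O(¬t ⊃ b); contrapositively O(¬b ⊃ t). Since O(¬b) holds, K gives O(t).
Yet premise 1 states O(¬t).
We now have both O(t) and O(¬t) — t is simultaneously obligatory and forbidden, violating the D-axiom.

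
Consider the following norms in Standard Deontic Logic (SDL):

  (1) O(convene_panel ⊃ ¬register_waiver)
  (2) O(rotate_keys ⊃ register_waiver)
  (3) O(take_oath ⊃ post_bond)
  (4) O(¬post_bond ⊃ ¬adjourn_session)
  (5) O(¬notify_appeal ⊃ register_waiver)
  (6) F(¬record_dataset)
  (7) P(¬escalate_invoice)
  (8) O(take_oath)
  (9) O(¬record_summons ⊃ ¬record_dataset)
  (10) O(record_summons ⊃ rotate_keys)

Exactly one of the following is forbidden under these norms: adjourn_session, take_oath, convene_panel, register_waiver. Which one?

F(¬record_dataset) at premise 6 means O(record_dataset).
Premise 9, O(¬record_summons ⊃ ¬record_dataset), contraposes to O(record_dataset ⊃ record_summons); with O(record_dataset) we get O(record_summons).
From O(record_summons) and premise 10, O(record_summons ⊃ rotate_keys), we obtain O(rotate_keys).
Applying K to premise 2 (O(rotate_keys ⊃ register_waiver)) and O(rotate_keys) yields O(register_waiver).
Premise 1, O(convene_panel ⊃ ¬register_waiver), contraposes to O(register_waiver ⊃ ¬convene_panel); with O(register_waiver) we get O(¬convene_panel).
So O(¬convene_panel) holds, i.e. convene_panel is forbidden. None of the other listed options is forbidden under the premises.

convene_panel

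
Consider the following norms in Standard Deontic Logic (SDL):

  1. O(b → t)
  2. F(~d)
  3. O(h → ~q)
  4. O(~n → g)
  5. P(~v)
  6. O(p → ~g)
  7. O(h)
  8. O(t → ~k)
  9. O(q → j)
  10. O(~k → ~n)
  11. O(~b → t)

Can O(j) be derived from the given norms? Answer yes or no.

Premise 9 is O(q → j), but O(q) is not derivable from the premises, so it does not yield O(j).
No other premise forces O(j). An ideal world satisfying every premise can still have j false, so O(j) is not derivable.

No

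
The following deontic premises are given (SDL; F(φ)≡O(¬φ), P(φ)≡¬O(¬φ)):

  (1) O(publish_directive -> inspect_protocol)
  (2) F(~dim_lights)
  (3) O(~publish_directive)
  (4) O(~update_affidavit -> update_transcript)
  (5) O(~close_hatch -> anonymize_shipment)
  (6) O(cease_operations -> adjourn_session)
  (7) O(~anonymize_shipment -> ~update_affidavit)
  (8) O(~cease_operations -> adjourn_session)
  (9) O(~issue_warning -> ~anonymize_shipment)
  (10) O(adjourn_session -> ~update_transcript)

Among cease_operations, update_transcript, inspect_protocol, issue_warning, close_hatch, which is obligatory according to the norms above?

By case analysis on cease_operations: premise 6 gives O(cease_operations -> adjourn_session) and premise 8 gives O(~cease_operations -> adjourn_session), so O(adjourn_session) either way.
From O(adjourn_session) and premise 10, O(adjourn_session -> ~update_transcript), we obtain O(~update_transcript).
The contrapositive of premise 4 (O(~update_affidavit -> update_transcript)) is O(~update_transcript -> update_affidavit), and O(~update_transcript) is already established, so O(update_affidavit).
The contrapositive of premise 7 (O(~anonymize_shipment -> ~update_affidavit)) is O(update_affidavit -> anonymize_shipment), and O(update_affidavit) is already established, so O(anonymize_shipment).
Premise 9 is O(~issue_warning -> ~anonymize_shipment); contrapositively O(anonymize_shipment -> issue_warning). Since O(anonymize_shipment) holds, K gives O(issue_warning).
So O(issue_warning) holds — issue_warning is obligatory. None of the other listed options is made obligatory by any chain of premises.

issue_warning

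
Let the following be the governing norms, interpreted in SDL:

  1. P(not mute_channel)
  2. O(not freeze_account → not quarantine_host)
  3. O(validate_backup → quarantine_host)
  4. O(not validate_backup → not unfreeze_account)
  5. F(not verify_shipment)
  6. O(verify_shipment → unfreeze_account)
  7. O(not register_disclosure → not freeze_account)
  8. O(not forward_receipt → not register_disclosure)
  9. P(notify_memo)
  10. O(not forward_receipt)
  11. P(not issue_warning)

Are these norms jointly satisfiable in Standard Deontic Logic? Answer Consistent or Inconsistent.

Inconsistent

Premise 5 is F(not verify_shipment), i.e. O(verify_shipment).
Applying K to premise 6 (O(verify_shipment → unfreeze_account)) and O(verify_shipment) yields O(unfreeze_account).
Premise 4, O(not validate_backup → not unfreeze_account), contraposes to O(unfreeze_account → validate_backup); with O(unfreeze_account) we get O(validate_backup).
With premise 3, O(validate_backup → quarantine_host), the K-axiom yields O(quarantine_host).
Premise 2, O(not freeze_account → not quarantine_host), contraposes to O(quarantine_host → freeze_account); with O(quarantine_host) we get O(freeze_account).
Premise 7 is O(not register_disclosure → not freeze_account); contrapositively O(freeze_account → register_disclosure). Since O(freeze_account) holds, K gives O(register_disclosure).
Premise 8, O(not forward_receipt → not register_disclosure), contraposes to O(register_disclosure → forward_receipt); with O(register_disclosure) we get O(forward_receipt).
However, premise 10 gives O(not forward_receipt).
We now have both O(forward_receipt) and O(not forward_receipt) — forward_receipt is simultaneously obligatory and forbidden, violating the D-axiom.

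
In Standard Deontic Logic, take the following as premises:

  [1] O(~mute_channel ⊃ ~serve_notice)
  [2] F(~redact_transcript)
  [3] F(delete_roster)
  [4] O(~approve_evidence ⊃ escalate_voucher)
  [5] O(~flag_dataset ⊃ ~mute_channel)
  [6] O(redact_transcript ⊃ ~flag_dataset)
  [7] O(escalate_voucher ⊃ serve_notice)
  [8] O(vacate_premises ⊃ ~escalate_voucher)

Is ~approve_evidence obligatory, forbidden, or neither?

Forbidden

F(~redact_transcript) at premise 2 means O(redact_transcript).
From O(redact_transcript) and premise 6, O(redact_transcript ⊃ ~flag_dataset), we obtain O(~flag_dataset).
From O(~flag_dataset) and premise 5, O(~flag_dataset ⊃ ~mute_channel), we obtain O(~mute_channel).
With premise 1, O(~mute_channel ⊃ ~serve_notice), the K-axiom yields O(~serve_notice).
Premise 7 is O(escalate_voucher ⊃ serve_notice); contrapositively O(~serve_notice ⊃ ~escalate_voucher). Since O(~serve_notice) holds, K gives O(~escalate_voucher).
Premise 4, O(~approve_evidence ⊃ escalate_voucher), contraposes to O(~escalate_voucher ⊃ approve_evidence); with O(~escalate_voucher) we get O(approve_evidence).
Premises 3, 8 do not contribute to this derivation.
Thus O(approve_evidence), which is F(~approve_evidence): ~approve_evidence is forbidden.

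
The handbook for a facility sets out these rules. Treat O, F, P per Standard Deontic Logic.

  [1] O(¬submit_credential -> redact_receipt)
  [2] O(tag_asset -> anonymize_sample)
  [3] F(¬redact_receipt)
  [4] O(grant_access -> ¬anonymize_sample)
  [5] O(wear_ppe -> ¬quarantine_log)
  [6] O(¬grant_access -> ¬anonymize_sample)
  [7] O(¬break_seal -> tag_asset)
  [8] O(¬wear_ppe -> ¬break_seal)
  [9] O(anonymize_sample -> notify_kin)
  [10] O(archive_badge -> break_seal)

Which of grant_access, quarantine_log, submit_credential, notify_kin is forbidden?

Premises 4 and 6 are O(grant_access -> ¬anonymize_sample) and O(¬grant_access -> ¬anonymize_sample); every ideal world satisfies grant_access or ¬grant_access, so in either case ¬anonymize_sample holds — hence O(¬anonymize_sample).
Premise 2 is O(tag_asset -> anonymize_sample); contrapositively O(¬anonymize_sample -> ¬tag_asset). Since O(¬anonymize_sample) holds, K gives O(¬tag_asset).
Premise 7, O(¬break_seal -> tag_asset), contraposes to O(¬tag_asset -> break_seal); with O(¬tag_asset) we get O(break_seal).
Premise 8 is O(¬wear_ppe -> ¬break_seal); contrapositively O(break_seal -> wear_ppe). Since O(break_seal) holds, K gives O(wear_ppe).
With premise 5, O(wear_ppe -> ¬quarantine_log), the K-axiom yields O(¬quarantine_log).
So O(¬quarantine_log) holds, i.e. quarantine_log is forbidden. None of the other listed options is forbidden under the premises.

quarantine_log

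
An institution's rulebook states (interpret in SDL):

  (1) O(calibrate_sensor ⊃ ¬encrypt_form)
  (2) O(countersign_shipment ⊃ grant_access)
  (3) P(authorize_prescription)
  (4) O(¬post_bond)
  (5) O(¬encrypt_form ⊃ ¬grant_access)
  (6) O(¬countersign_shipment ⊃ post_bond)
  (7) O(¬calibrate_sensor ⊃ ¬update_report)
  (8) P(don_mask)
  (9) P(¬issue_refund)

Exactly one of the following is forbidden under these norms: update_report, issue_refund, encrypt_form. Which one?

update_report

Premise 4 gives O(¬post_bond).
Premise 6, O(¬countersign_shipment ⊃ post_bond), contraposes to O(¬post_bond ⊃ countersign_shipment); with O(¬post_bond) we get O(countersign_shipment).
With premise 2, O(countersign_shipment ⊃ grant_access), the K-axiom yields O(grant_access).
Premise 5, O(¬encrypt_form ⊃ ¬grant_access), contraposes to O(grant_access ⊃ encrypt_form); with O(grant_access) we get O(encrypt_form).
Premise 1 is O(calibrate_sensor ⊃ ¬encrypt_form); contrapositively O(encrypt_form ⊃ ¬calibrate_sensor). Since O(encrypt_form) holds, K gives O(¬calibrate_sensor).
With premise 7, O(¬calibrate_sensor ⊃ ¬update_report), the K-axiom yields O(¬update_report).
So O(¬update_report) holds, i.e. update_report is forbidden. None of the other listed options is forbidden under the premises.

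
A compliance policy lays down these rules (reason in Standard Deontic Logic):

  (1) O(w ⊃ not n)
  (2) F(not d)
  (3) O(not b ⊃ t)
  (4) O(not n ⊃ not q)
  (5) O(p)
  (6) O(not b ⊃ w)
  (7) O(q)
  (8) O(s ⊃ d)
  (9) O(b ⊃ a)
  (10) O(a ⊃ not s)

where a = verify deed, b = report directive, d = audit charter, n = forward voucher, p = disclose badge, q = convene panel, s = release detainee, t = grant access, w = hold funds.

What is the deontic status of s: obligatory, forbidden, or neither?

Premise 7 states O(q) outright.
Premise 4, O(not n ⊃ not q), contraposes to O(q ⊃ n); with O(q) we get O(n).
Premise 1, O(w ⊃ not n), contraposes to O(n ⊃ not w); with O(n) we get O(not w).
Premise 6, O(not b ⊃ w), contraposes to O(not w ⊃ b); with O(not w) we get O(b).
With premise 9, O(b ⊃ a), the K-axiom yields O(a).
Applying K to premise 10 (O(a ⊃ not s)) and O(a) yields O(not s).
Premises 2, 3, 5, 8 do not contribute to this derivation.
Thus O(not s), which is F(s): s is forbidden.

Forbidden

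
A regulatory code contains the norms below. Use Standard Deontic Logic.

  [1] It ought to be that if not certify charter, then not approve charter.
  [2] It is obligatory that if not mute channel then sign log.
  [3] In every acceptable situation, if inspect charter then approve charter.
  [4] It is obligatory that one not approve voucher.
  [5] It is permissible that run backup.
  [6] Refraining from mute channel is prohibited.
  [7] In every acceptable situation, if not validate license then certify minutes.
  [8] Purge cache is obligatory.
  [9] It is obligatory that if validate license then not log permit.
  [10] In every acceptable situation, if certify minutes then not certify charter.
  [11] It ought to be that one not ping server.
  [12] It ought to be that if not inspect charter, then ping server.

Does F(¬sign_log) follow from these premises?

Premise 2 is O(¬mute_channel → sign_log), but O(¬mute_channel) is not derivable from the premises, so it does not yield O(sign_log).
No other premise forces O(sign_log). An ideal world satisfying every premise can still have ¬sign_log true, so F(¬sign_log) is not derivable.

No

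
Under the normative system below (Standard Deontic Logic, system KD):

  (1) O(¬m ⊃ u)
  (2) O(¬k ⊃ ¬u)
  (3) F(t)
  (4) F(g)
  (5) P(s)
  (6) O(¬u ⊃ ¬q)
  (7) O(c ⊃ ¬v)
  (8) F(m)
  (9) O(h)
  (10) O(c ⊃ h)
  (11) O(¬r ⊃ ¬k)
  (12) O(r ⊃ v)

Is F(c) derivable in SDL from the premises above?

F(m) at premise 8 means O(¬m).
From O(¬m) and premise 1, O(¬m ⊃ u), we obtain O(u).
Premise 2 is O(¬k ⊃ ¬u); contrapositively O(u ⊃ k). Since O(u) holds, K gives O(k).
The contrapositive of premise 11 (O(¬r ⊃ ¬k)) is O(k ⊃ r), and O(k) is already established, so O(r).
Premise 12 is O(r ⊃ v); since O(r), deontic closure gives O(v).
Premise 7 is O(c ⊃ ¬v); contrapositively O(v ⊃ ¬c). Since O(v) holds, K gives O(¬c).
Premises 3, 4, 5, 6, 9, 10 do not contribute to this derivation.
So O(¬c) holds, i.e. F(c). The claim follows.

Yes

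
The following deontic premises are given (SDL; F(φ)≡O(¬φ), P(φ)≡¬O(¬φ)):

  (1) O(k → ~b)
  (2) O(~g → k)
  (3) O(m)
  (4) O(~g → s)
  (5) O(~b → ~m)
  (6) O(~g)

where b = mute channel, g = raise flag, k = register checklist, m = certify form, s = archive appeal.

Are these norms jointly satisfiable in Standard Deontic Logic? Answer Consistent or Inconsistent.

From premise 3 we have O(m).
Premise 5, O(~b → ~m), contraposes to O(m → b); with O(m) we get O(b).
The contrapositive of premise 1 (O(k → ~b)) is O(b → ~k), and O(b) is already established, so O(~k).
Premise 2, O(~g → k), contraposes to O(~k → g); with O(~k) we get O(g).
Yet premise 6 states O(~g).
We now have both O(g) and O(~g) — g is simultaneously obligatory and forbidden, violating the D-axiom.

Inconsistent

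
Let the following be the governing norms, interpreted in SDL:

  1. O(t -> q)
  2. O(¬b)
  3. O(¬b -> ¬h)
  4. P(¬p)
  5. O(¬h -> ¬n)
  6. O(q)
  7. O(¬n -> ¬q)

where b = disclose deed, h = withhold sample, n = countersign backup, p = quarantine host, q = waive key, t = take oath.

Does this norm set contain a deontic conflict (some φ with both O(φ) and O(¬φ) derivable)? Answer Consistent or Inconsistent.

Inconsistent

Premise 6 gives O(q).
Premise 7, O(¬n -> ¬q), contraposes to O(q -> n); with O(q) we get O(n).
The contrapositive of premise 5 (O(¬h -> ¬n)) is O(n -> h), and O(n) is already established, so O(h).
The contrapositive of premise 3 (O(¬b -> ¬h)) is O(h -> b), and O(h) is already established, so O(b).
Yet premise 2 states O(¬b).
We now have both O(b) and O(¬b) — b is simultaneously obligatory and forbidden, violating the D-axiom.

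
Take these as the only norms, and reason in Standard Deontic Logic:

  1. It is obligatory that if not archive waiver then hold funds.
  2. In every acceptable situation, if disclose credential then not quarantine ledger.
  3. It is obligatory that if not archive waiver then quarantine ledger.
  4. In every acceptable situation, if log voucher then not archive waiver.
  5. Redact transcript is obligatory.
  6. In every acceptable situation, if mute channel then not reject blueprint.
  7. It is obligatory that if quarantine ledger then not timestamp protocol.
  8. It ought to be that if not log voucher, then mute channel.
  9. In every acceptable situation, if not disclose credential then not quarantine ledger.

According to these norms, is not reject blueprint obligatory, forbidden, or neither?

By case analysis on ¬disclose_credential: premise 9 gives O(¬disclose_credential → ¬quarantine_ledger) and premise 2 gives O(disclose_credential → ¬quarantine_ledger), so O(¬quarantine_ledger) either way.
The contrapositive of premise 3 (O(¬archive_waiver → quarantine_ledger)) is O(¬quarantine_ledger → archive_waiver), and O(¬quarantine_ledger) is already established, so O(archive_waiver).
Premise 4 is O(log_voucher → ¬archive_waiver); contrapositively O(archive_waiver → ¬log_voucher). Since O(archive_waiver) holds, K gives O(¬log_voucher).
Premise 8 is O(¬log_voucher → mute_channel); since O(¬log_voucher), deontic closure gives O(mute_channel).
With premise 6, O(mute_channel → ¬reject_blueprint), the K-axiom yields O(¬reject_blueprint).
Premises 1, 5, 7 do not contribute to this derivation.
Hence ¬reject_blueprint is obligatory.

Obligatory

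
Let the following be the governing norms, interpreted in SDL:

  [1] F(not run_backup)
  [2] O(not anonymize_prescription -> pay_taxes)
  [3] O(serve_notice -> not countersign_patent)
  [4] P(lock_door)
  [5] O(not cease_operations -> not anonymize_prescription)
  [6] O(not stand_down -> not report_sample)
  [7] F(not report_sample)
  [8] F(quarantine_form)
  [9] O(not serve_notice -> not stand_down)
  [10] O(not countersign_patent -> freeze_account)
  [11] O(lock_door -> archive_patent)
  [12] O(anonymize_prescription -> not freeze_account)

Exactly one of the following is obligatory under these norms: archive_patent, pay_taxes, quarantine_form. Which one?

pay_taxes

Premise 7, F(not report_sample), is equivalent to O(report_sample).
The contrapositive of premise 6 (O(not stand_down -> not report_sample)) is O(report_sample -> stand_down), and O(report_sample) is already established, so O(stand_down).
The contrapositive of premise 9 (O(not serve_notice -> not stand_down)) is O(stand_down -> serve_notice), and O(stand_down) is already established, so O(serve_notice).
Applying K to premise 3 (O(serve_notice -> not countersign_patent)) and O(serve_notice) yields O(not countersign_patent).
Applying K to premise 10 (O(not countersign_patent -> freeze_account)) and O(not countersign_patent) yields O(freeze_account).
The contrapositive of premise 12 (O(anonymize_prescription -> not freeze_account)) is O(freeze_account -> not anonymize_prescription), and O(freeze_account) is already established, so O(not anonymize_prescription).
With premise 2, O(not anonymize_prescription -> pay_taxes), the K-axiom yields O(pay_taxes).
So O(pay_taxes) holds — pay_taxes is obligatory. None of the other listed options is made obligatory by any chain of premises.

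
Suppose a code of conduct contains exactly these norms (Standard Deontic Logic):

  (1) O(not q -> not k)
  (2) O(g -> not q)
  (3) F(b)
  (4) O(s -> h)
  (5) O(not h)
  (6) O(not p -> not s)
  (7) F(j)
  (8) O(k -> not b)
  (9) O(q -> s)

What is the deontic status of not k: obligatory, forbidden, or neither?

Obligatory

Premise 5 states O(not h) outright.
Premise 4, O(s -> h), contraposes to O(not h -> not s); with O(not h) we get O(not s).
The contrapositive of premise 9 (O(q -> s)) is O(not s -> not q), and O(not s) is already established, so O(not q).
From O(not q) and premise 1, O(not q -> not k), we obtain O(not k).
Premises 2, 3, 6, 7, 8 do not contribute to this derivation.
Hence not k is obligatory.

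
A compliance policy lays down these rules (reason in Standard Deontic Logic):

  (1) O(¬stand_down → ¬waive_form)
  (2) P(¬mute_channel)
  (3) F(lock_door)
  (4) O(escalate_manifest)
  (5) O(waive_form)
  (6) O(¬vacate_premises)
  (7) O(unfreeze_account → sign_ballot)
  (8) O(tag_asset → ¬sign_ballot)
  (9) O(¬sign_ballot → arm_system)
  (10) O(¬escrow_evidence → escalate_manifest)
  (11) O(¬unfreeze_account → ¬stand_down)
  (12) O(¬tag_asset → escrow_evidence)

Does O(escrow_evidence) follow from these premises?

Premise 5 gives O(waive_form).
The contrapositive of premise 1 (O(¬stand_down → ¬waive_form)) is O(waive_form → stand_down), and O(waive_form) is already established, so O(stand_down).
The contrapositive of premise 11 (O(¬unfreeze_account → ¬stand_down)) is O(stand_down → unfreeze_account), and O(stand_down) is already established, so O(unfreeze_account).
Premise 7 is O(unfreeze_account → sign_ballot); since O(unfreeze_account), deontic closure gives O(sign_ballot).
Premise 8, O(tag_asset → ¬sign_ballot), contraposes to O(sign_ballot → ¬tag_asset); with O(sign_ballot) we get O(¬tag_asset).
With premise 12, O(¬tag_asset → escrow_evidence), the K-axiom yields O(escrow_evidence).
Premises 2, 3, 4, 6, 9, 10 do not contribute to this derivation.
So O(escrow_evidence) follows.

Yes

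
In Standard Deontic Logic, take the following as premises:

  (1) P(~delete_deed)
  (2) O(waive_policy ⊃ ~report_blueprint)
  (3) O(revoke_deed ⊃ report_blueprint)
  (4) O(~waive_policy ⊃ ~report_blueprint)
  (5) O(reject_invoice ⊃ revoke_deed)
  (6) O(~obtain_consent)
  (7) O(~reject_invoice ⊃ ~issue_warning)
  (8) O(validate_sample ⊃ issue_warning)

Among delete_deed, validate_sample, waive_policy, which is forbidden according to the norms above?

validate_sample

Premises 4 and 2 cover both cases: O(~waive_policy ⊃ ~report_blueprint) and O(waive_policy ⊃ ~report_blueprint). Since ~waive_policy ∨ waive_policy is a tautology, O(~report_blueprint) follows.
The contrapositive of premise 3 (O(revoke_deed ⊃ report_blueprint)) is O(~report_blueprint ⊃ ~revoke_deed), and O(~report_blueprint) is already established, so O(~revoke_deed).
The contrapositive of premise 5 (O(reject_invoice ⊃ revoke_deed)) is O(~revoke_deed ⊃ ~reject_invoice), and O(~revoke_deed) is already established, so O(~reject_invoice).
From O(~reject_invoice) and premise 7, O(~reject_invoice ⊃ ~issue_warning), we obtain O(~issue_warning).
The contrapositive of premise 8 (O(validate_sample ⊃ issue_warning)) is O(~issue_warning ⊃ ~validate_sample), and O(~issue_warning) is already established, so O(~validate_sample).
So O(~validate_sample) holds, i.e. validate_sample is forbidden. None of the other listed options is forbidden under the premises.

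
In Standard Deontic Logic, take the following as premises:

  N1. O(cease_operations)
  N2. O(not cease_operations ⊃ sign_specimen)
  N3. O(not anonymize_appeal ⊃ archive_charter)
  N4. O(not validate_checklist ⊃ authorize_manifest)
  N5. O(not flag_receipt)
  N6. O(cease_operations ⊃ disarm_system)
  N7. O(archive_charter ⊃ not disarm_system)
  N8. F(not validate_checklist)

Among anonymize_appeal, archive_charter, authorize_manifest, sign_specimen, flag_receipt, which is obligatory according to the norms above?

Premise 1 states O(cease_operations) outright.
Premise 6 is O(cease_operations ⊃ disarm_system); since O(cease_operations), deontic closure gives O(disarm_system).
Premise 7 is O(archive_charter ⊃ not disarm_system); contrapositively O(disarm_system ⊃ not archive_charter). Since O(disarm_system) holds, K gives O(not archive_charter).
The contrapositive of premise 3 (O(not anonymize_appeal ⊃ archive_charter)) is O(not archive_charter ⊃ anonymize_appeal), and O(not archive_charter) is already established, so O(anonymize_appeal).
So O(anonymize_appeal) holds — anonymize_appeal is obligatory. None of the other listed options is made obligatory by any chain of premises.

anonymize_appeal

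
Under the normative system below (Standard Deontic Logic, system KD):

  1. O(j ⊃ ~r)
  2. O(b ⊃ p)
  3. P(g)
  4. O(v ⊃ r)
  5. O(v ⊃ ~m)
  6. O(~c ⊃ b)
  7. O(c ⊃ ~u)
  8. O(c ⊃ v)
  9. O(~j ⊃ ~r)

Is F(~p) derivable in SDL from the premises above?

Yes

Premises 9 and 1 are O(~j ⊃ ~r) and O(j ⊃ ~r); every ideal world satisfies ~j or j, so in either case ~r holds — hence O(~r).
The contrapositive of premise 4 (O(v ⊃ r)) is O(~r ⊃ ~v), and O(~r) is already established, so O(~v).
The contrapositive of premise 8 (O(c ⊃ v)) is O(~v ⊃ ~c), and O(~v) is already established, so O(~c).
Premise 6 is O(~c ⊃ b); since O(~c), deontic closure gives O(b).
Premise 2 is O(b ⊃ p); since O(b), deontic closure gives O(p).
Premises 3, 5, 7 do not contribute to this derivation.
So O(p) holds, i.e. F(~p). The claim follows.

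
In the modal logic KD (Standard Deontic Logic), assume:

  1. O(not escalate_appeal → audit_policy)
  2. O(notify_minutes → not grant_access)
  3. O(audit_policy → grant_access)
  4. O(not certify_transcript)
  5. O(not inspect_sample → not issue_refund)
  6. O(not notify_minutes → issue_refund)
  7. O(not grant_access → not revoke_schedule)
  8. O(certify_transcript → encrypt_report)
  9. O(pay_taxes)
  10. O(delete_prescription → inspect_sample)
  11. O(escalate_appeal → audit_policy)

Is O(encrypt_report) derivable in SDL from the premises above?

Premise 8 is O(certify_transcript → encrypt_report), but O(certify_transcript) is not derivable from the premises, so it does not yield O(encrypt_report).
No other premise forces O(encrypt_report). An ideal world satisfying every premise can still have encrypt_report false, so O(encrypt_report) is not derivable.

No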